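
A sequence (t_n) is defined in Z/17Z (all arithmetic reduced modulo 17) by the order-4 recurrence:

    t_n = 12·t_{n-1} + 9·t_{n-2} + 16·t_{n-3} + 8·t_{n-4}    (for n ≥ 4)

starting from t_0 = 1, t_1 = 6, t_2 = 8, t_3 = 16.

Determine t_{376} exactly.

t_4 = 12·16 + 9·8 + 16·6 + 8·1 = 11
t_5 = 12·11 + 9·16 + 16·8 + 8·6 = 10
t_6 = 12·10 + 9·11 + 16·16 + 8·8 = 12
t_7 = 12·12 + 9·10 + 16·11 + 8·16 = 11
t_8 = 12·11 + 9·12 + 16·10 + 8·11 = 12
t_9 = 12·12 + 9·11 + 16·12 + 8·10 = 5
Continuing the recurrence:
  t_10 = 15;  t_11 = 12;  t_12 = 13;  t_13 = 0;  t_14 = 4;  t_15 = 12
  t_16 = 12;  t_17 = 10;  t_18 = 10;  t_19 = 5;  t_20 = 15;  t_21 = 6
  t_22 = 10;  t_23 = 12;  t_24 = 8;  t_25 = 4;  t_26 = 1;  t_27 = 0
  t_28 = 1;  t_29 = 9;  t_30 = 6;  t_31 = 16;  t_32 = 7;  t_33 = 5
  t_34 = 2;  t_35 = 3;  t_36 = 3;  t_37 = 16;  t_38 = 11;  t_39 = 8
  t_40 = 16;  t_41 = 7;  t_42 = 2;  t_43 = 16;  t_44 = 8;  t_45 = 5
  t_46 = 13;  t_47 = 15;  t_48 = 16;  t_49 = 14;  t_50 = 10;  t_51 = 10
  t_52 = 1;  t_53 = 0;  t_54 = 11;  t_55 = 7;  t_56 = 4;  t_57 = 15
  t_58 = 8;  t_59 = 11;  t_60 = 0;  t_61 = 7;  t_62 = 1;  t_63 = 10
  t_64 = 3;  t_65 = 11;  t_66 = 4;  t_67 = 3;  t_68 = 0;  t_69 = 9
  t_70 = 1;  t_71 = 15;  t_72 = 10;  t_73 = 3;  t_74 = 0;  t_75 = 1
  t_76 = 4;  t_77 = 13;  t_78 = 4;  t_79 = 16;  t_80 = 9;  t_81 = 12
  t_82 = 3;  t_83 = 8;  t_84 = 13;  t_85 = 15;  t_86 = 7;  t_87 = 15
  t_88 = 9;  t_89 = 16;  t_90 = 8;  t_91 = 11;  t_92 = 5;  t_93 = 7
  t_94 = 12;  t_95 = 1;  t_96 = 0;  t_97 = 2;  t_98 = 0;  t_99 = 9
  t_100 = 4;  t_101 = 9;  t_102 = 16;  t_103 = 1;  t_104 = 9;  t_105 = 3
  t_106 = 6;  t_107 = 13;  t_108 = 7;  t_109 = 15;  t_110 = 6;  t_111 = 15
  t_112 = 3;  t_113 = 13;  t_114 = 12;  t_115 = 4;  t_116 = 14;  t_117 = 7
  t_118 = 13;  t_119 = 16;  t_120 = 6;  t_121 = 4;  t_122 = 3;  t_123 = 7
  t_124 = 2;  t_125 = 14;  t_126 = 16;  t_127 = 15;  t_128 = 3;  t_129 = 12
  t_130 = 12;  t_131 = 12;  t_132 = 9;  t_133 = 11;  t_134 = 8;  t_135 = 10
  t_136 = 15;  t_137 = 10;  t_138 = 3;  t_139 = 4;  t_140 = 15;  t_141 = 4
  t_142 = 16;  t_143 = 7;  t_144 = 4;  t_145 = 8;  t_146 = 15;  t_147 = 15
  t_148 = 16;  t_149 = 2;  t_150 = 1;  t_151 = 15;  t_152 = 9;  t_153 = 3
  t_154 = 8;  t_155 = 13;  t_156 = 8;  t_157 = 8;  t_158 = 15;  t_159 = 8
  t_160 = 15;  t_161 = 12;  t_162 = 0;  t_163 = 4;  t_164 = 3;  t_165 = 15
  t_166 = 16;  t_167 = 16;  t_168 = 5;  t_169 = 2;  t_170 = 11;  t_171 = 1
  t_172 = 13;  t_173 = 0;  t_174 = 0;  t_175 = 12;  t_176 = 10;  t_177 = 7
  t_178 = 9;  t_179 = 2;  t_180 = 8;  t_181 = 8;  t_182 = 0;  t_183 = 12
  t_184 = 13;  t_185 = 5;  t_186 = 12;  t_187 = 0;  t_188 = 3;  t_189 = 13
  t_190 = 7;  t_191 = 11;  t_192 = 2;  t_193 = 16;  t_194 = 0;  t_195 = 9
  t_196 = 6;  t_197 = 9;  t_198 = 0;  t_199 = 11;  t_200 = 1;  t_201 = 13
  t_202 = 1;  t_203 = 12;  t_204 = 12;  t_205 = 15;  t_206 = 12;  t_207 = 6
  t_208 = 6;  t_209 = 13;  t_210 = 11;  t_211 = 2;  t_212 = 5;  t_213 = 1
  t_214 = 7;  t_215 = 2;  t_216 = 7;  t_217 = 1;  t_218 = 10;  t_219 = 2
  t_220 = 16;  t_221 = 4;  t_222 = 15;  t_223 = 12;  t_224 = 12;  t_225 = 14
  t_226 = 10;  t_227 = 7;  t_228 = 1;  t_229 = 7;  t_230 = 13;  t_231 = 2
  t_232 = 6;  t_233 = 14;  t_234 = 1;  t_235 = 12;  t_236 = 0;  t_237 = 15
  t_238 = 6;  t_239 = 14;  t_240 = 3;  t_241 = 4;  t_242 = 7;  t_243 = 8
  t_244 = 9;  t_245 = 1;  t_246 = 5;  t_247 = 5;  t_248 = 6;  t_249 = 1
  t_250 = 16;  t_251 = 14;  t_252 = 2;  t_253 = 6;  t_254 = 0;  t_255 = 11
  t_256 = 6;  t_257 = 15;  t_258 = 2;  t_259 = 3;  t_260 = 2;  t_261 = 16
  t_262 = 2;  t_263 = 3;  t_264 = 3;  t_265 = 2;  t_266 = 13;  t_267 = 8
  t_268 = 14;  t_269 = 5;  t_270 = 10;  t_271 = 11;  t_272 = 6;  t_273 = 14
  t_274 = 2;  t_275 = 11;  t_276 = 14;  t_277 = 3;  t_278 = 14;  t_279 = 14
  t_280 = 12;  t_281 = 8;  t_282 = 13;  t_283 = 5;  t_284 = 10;  t_285 = 12
  t_286 = 10;  t_287 = 3;  t_288 = 7;  t_289 = 10;  t_290 = 5;  t_291 = 14
  t_292 = 4;  t_293 = 11;  t_294 = 7;  t_295 = 2;  t_296 = 6;  t_297 = 1
  t_298 = 1;  t_299 = 14;  t_300 = 3;  t_301 = 16;  t_302 = 9;  t_303 = 4
  t_304 = 1;  t_305 = 14;  t_306 = 7;  t_307 = 3;  t_308 = 8;  t_309 = 7
  t_310 = 5;  t_311 = 3;  t_312 = 2;  t_313 = 0;  t_314 = 4;  t_315 = 2
  t_316 = 8;  t_317 = 8;  t_318 = 11;  t_319 = 8;  t_320 = 13;  t_321 = 9
  t_322 = 16;  t_323 = 1;  t_324 = 13;  t_325 = 0;  t_326 = 6;  t_327 = 16
  t_328 = 10;  t_329 = 3;  t_330 = 5;  t_331 = 1;  t_332 = 15;  t_333 = 4
  t_334 = 1;  t_335 = 7;  t_336 = 5;  t_337 = 1;  t_338 = 7;  t_339 = 8
  t_340 = 11;  t_341 = 1;  t_342 = 6;  t_343 = 15;  t_344 = 15;  t_345 = 11
  t_346 = 11;  t_347 = 13;  t_348 = 7;  t_349 = 6;  t_350 = 6;  t_351 = 2
  t_352 = 9;  t_353 = 15;  t_354 = 1;  t_355 = 1;  t_356 = 10;  t_357 = 10
  t_358 = 13;  t_359 = 6;  t_360 = 4;  t_361 = 16;  t_362 = 3;  t_363 = 3
  t_364 = 11;  t_365 = 12;  t_366 = 9;  t_367 = 8;  t_368 = 15;  t_369 = 16
  t_370 = 0;  t_371 = 6;  t_372 = 6;  t_373 = 16;  t_374 = 2
t_375 = 12·2 + 9·16 + 16·6 + 8·6 = 6
t_376 = 12·6 + 9·2 + 16·16 + 8·6 = 3

3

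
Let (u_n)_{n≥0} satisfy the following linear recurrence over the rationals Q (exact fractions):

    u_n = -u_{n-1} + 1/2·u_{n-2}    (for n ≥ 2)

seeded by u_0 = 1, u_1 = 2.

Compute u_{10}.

u_2 = -1·2 + 1/2·1 = -3/2
u_3 = -1·-3/2 + 1/2·2 = 5/2
u_4 = -1·5/2 + 1/2·-3/2 = -13/4
u_5 = -1·-13/4 + 1/2·5/2 = 9/2
u_6 = -1·9/2 + 1/2·-13/4 = -49/8
u_7 = -1·-49/8 + 1/2·9/2 = 67/8
u_8 = -1·67/8 + 1/2·-49/8 = -183/16
u_9 = -1·-183/16 + 1/2·67/8 = 125/8
u_10 = -1·125/8 + 1/2·-183/16 = -683/32

-683/32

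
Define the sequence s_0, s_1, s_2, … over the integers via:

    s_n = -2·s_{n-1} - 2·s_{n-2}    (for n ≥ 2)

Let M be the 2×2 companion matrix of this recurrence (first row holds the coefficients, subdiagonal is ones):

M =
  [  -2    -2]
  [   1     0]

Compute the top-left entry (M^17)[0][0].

(M^17)[0][0] is the top entry after applying M 17 times to the unit state (1, 0). Equivalently it is h_{18} for the auxiliary sequence (h_n) obeying the same recurrence with h_1 = 1 and h_i = 0 for 0 ≤ i < 1:
h_2 = -2·1 + -2·0 = -2
h_3 = -2·-2 + -2·1 = 2
h_4 = -2·2 + -2·-2 = 0
h_5 = -2·0 + -2·2 = -4
h_6 = -2·-4 + -2·0 = 8
h_7 = -2·8 + -2·-4 = -8
h_8 = -2·-8 + -2·8 = 0
h_9 = -2·0 + -2·-8 = 16
h_10 = -2·16 + -2·0 = -32
h_11 = -2·-32 + -2·16 = 32
h_12 = -2·32 + -2·-32 = 0
h_13 = -2·0 + -2·32 = -64
h_14 = -2·-64 + -2·0 = 128
h_15 = -2·128 + -2·-64 = -128
h_16 = -2·-128 + -2·128 = 0
h_17 = -2·0 + -2·-128 = 256
h_18 = -2·256 + -2·0 = -512

-512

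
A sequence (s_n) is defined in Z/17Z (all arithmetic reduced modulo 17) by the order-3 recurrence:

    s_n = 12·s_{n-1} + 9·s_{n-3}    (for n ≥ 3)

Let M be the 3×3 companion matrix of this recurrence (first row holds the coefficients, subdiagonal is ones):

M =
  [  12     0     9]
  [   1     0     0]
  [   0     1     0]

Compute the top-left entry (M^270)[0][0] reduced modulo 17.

(M^270)[0][0] is the top entry after applying M 270 times to the unit state (1, 0, 0). Equivalently it is h_{272} for the auxiliary sequence (h_n) obeying the same recurrence with h_2 = 1 and h_i = 0 for 0 ≤ i < 2:
h_3 = 12·1 + 0·0 + 9·0 = 12
h_4 = 12·12 + 0·1 + 9·0 = 8
h_5 = 12·8 + 0·12 + 9·1 = 3
h_6 = 12·3 + 0·8 + 9·12 = 8
h_7 = 12·8 + 0·3 + 9·8 = 15
h_8 = 12·15 + 0·8 + 9·3 = 3
Continuing the recurrence:
  h_9 = 6;  h_10 = 3;  h_11 = 12;  h_12 = 11;  h_13 = 6;  h_14 = 10
  h_15 = 15;  h_16 = 13;  h_17 = 8;  h_18 = 10;  h_19 = 16;  h_20 = 9
  h_21 = 11;  h_22 = 4;  h_23 = 10;  h_24 = 15;  h_25 = 12;  h_26 = 13
  h_27 = 2;  h_28 = 13;  h_29 = 1;  h_30 = 13;  h_31 = 1;  h_32 = 4
  h_33 = 12;  h_34 = 0;  h_35 = 2;  h_36 = 13;  h_37 = 3;  h_38 = 3
  h_39 = 0;  h_40 = 10;  h_41 = 11;  h_42 = 13;  h_43 = 8;  h_44 = 8
  h_45 = 9;  h_46 = 10;  h_47 = 5;  h_48 = 5;  h_49 = 14;  h_50 = 9
  h_51 = 0;  h_52 = 7;  h_53 = 12;  h_54 = 8;  h_55 = 6;  h_56 = 10
  h_57 = 5;  h_58 = 12;  h_59 = 13;  h_60 = 14;  h_61 = 4;  h_62 = 12
  h_63 = 15;  h_64 = 12;  h_65 = 14;  h_66 = 14;  h_67 = 4;  h_68 = 4
  h_69 = 4;  h_70 = 16;  h_71 = 7;  h_72 = 1;  h_73 = 3;  h_74 = 14
  h_75 = 7;  h_76 = 9;  h_77 = 13;  h_78 = 15;  h_79 = 6;  h_80 = 2
  h_81 = 6;  h_82 = 7;  h_83 = 0;  h_84 = 3;  h_85 = 14;  h_86 = 15
  h_87 = 3;  h_88 = 9;  h_89 = 5;  h_90 = 2;  h_91 = 3;  h_92 = 13
  h_93 = 4;  h_94 = 7;  h_95 = 14;  h_96 = 0;  h_97 = 12;  h_98 = 15
  h_99 = 10;  h_100 = 7;  h_101 = 15;  h_102 = 15;  h_103 = 5;  h_104 = 8
  h_105 = 10;  h_106 = 12;  h_107 = 12;  h_108 = 13;  h_109 = 9;  h_110 = 12
  h_111 = 6;  h_112 = 0;  h_113 = 6;  h_114 = 7;  h_115 = 16;  h_116 = 8
  h_117 = 6;  h_118 = 12;  h_119 = 12;  h_120 = 11;  h_121 = 2;  h_122 = 13
  h_123 = 0;  h_124 = 1;  h_125 = 10;  h_126 = 1;  h_127 = 4;  h_128 = 2
  h_129 = 16;  h_130 = 7;  h_131 = 0;  h_132 = 8;  h_133 = 6;  h_134 = 4
  h_135 = 1;  h_136 = 15;  h_137 = 12;  h_138 = 0;  h_139 = 16;  h_140 = 11
  h_141 = 13;  h_142 = 11;  h_143 = 10;  h_144 = 16;  h_145 = 2;  h_146 = 12
  h_147 = 16;  h_148 = 6;  h_149 = 10;  h_150 = 9;  h_151 = 9;  h_152 = 11
  h_153 = 9;  h_154 = 2;  h_155 = 4;  h_156 = 10;  h_157 = 2;  h_158 = 9
  h_159 = 11;  h_160 = 14;  h_161 = 11;  h_162 = 10;  h_163 = 8;  h_164 = 8
  h_165 = 16;  h_166 = 9;  h_167 = 10;  h_168 = 9;  h_169 = 2;  h_170 = 12
  h_171 = 4;  h_172 = 15;  h_173 = 16;  h_174 = 7;  h_175 = 15;  h_176 = 1
  h_177 = 7;  h_178 = 15;  h_179 = 2;  h_180 = 2;  h_181 = 6;  h_182 = 5
  h_183 = 10;  h_184 = 4;  h_185 = 8;  h_186 = 16;  h_187 = 7;  h_188 = 3
  h_189 = 10;  h_190 = 13;  h_191 = 13;  h_192 = 8;  h_193 = 9;  h_194 = 4
  h_195 = 1;  h_196 = 8;  h_197 = 13;  h_198 = 12;  h_199 = 12;  h_200 = 6
  h_201 = 10;  h_202 = 7;  h_203 = 2;  h_204 = 12;  h_205 = 3;  h_206 = 3
  h_207 = 8;  h_208 = 4;  h_209 = 7;  h_210 = 3;  h_211 = 4;  h_212 = 9
  h_213 = 16;  h_214 = 7;  h_215 = 12;  h_216 = 16;  h_217 = 0;  h_218 = 6
  h_219 = 12;  h_220 = 8;  h_221 = 14;  h_222 = 4;  h_223 = 1;  h_224 = 2
  h_225 = 9;  h_226 = 15;  h_227 = 11;  h_228 = 9;  h_229 = 5;  h_230 = 6
  h_231 = 0;  h_232 = 11;  h_233 = 16;  h_234 = 5;  h_235 = 6;  h_236 = 12
  h_237 = 2;  h_238 = 10;  h_239 = 7;  h_240 = 0;  h_241 = 5;  h_242 = 4
  h_243 = 14;  h_244 = 9;  h_245 = 8;  h_246 = 1;  h_247 = 8;  h_248 = 15
  h_249 = 2;  h_250 = 11;  h_251 = 12;  h_252 = 9;  h_253 = 3;  h_254 = 8
  h_255 = 7;  h_256 = 9;  h_257 = 10;  h_258 = 13;  h_259 = 16;  h_260 = 10
  h_261 = 16;  h_262 = 13;  h_263 = 8;  h_264 = 2;  h_265 = 5;  h_266 = 13
  h_267 = 4;  h_268 = 8;  h_269 = 9;  h_270 = 8
h_271 = 12·8 + 0·9 + 9·8 = 15
h_272 = 12·15 + 0·8 + 9·9 = 6

6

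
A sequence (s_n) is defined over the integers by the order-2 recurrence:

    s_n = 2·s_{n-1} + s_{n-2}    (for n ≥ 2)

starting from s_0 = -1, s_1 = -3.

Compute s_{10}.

-8119

s_2 = 2·-3 + 1·-1 = -7
s_3 = 2·-7 + 1·-3 = -17
s_4 = 2·-17 + 1·-7 = -41
s_5 = 2·-41 + 1·-17 = -99
s_6 = 2·-99 + 1·-41 = -239
s_7 = 2·-239 + 1·-99 = -577
s_8 = 2·-577 + 1·-239 = -1393
s_9 = 2·-1393 + 1·-577 = -3363
s_10 = 2·-3363 + 1·-1393 = -8119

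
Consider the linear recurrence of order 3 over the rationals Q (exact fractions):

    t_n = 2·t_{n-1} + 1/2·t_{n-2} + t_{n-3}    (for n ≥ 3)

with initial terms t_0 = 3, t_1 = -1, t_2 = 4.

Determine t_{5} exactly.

t_3 = 2·4 + 1/2·-1 + 1·3 = 21/2
t_4 = 2·21/2 + 1/2·4 + 1·-1 = 22
t_5 = 2·22 + 1/2·21/2 + 1·4 = 213/4

213/4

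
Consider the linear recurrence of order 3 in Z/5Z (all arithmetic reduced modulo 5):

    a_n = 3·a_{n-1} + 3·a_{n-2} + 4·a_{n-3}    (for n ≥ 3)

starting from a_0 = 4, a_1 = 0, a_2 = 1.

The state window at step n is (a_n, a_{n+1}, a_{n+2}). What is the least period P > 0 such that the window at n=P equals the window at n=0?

n=0: window = (4, 0, 1)
n=1: window = (0, 1, 4)
n=2: window = (1, 4, 0)
n=3: window = (4, 0, 1)
window at n=3 equals window at n=0 → period = 3

3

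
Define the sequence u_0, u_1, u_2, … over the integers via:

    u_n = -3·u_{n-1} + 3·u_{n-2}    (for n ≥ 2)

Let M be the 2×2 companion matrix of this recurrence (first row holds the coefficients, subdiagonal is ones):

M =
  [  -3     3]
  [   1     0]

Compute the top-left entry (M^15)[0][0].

-397629405

(M^15)[0][0] is the top entry after applying M 15 times to the unit state (1, 0). Equivalently it is h_{16} for the auxiliary sequence (h_n) obeying the same recurrence with h_1 = 1 and h_i = 0 for 0 ≤ i < 1:
h_2 = -3·1 + 3·0 = -3
h_3 = -3·-3 + 3·1 = 12
h_4 = -3·12 + 3·-3 = -45
h_5 = -3·-45 + 3·12 = 171
h_6 = -3·171 + 3·-45 = -648
h_7 = -3·-648 + 3·171 = 2457
h_8 = -3·2457 + 3·-648 = -9315
h_9 = -3·-9315 + 3·2457 = 35316
h_10 = -3·35316 + 3·-9315 = -133893
h_11 = -3·-133893 + 3·35316 = 507627
h_12 = -3·507627 + 3·-133893 = -1924560
h_13 = -3·-1924560 + 3·507627 = 7296561
h_14 = -3·7296561 + 3·-1924560 = -27663363
h_15 = -3·-27663363 + 3·7296561 = 104879772
h_16 = -3·104879772 + 3·-27663363 = -397629405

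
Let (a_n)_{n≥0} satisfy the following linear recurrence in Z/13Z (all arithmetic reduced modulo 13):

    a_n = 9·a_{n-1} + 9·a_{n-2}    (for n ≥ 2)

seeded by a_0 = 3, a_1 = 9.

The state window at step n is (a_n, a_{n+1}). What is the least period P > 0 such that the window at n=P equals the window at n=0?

n=0: window = (3, 9)
n=1: window = (9, 4)
n=2: window = (4, 0)
n=3: window = (0, 10)
n=4: window = (10, 12)
n=5: window = (12, 3)
n=6: window = (3, 5)
n=7: window = (5, 7)
n=8: window = (7, 4)
n=9: window = (4, 8)
n=10: window = (8, 4)
n=11: window = (4, 4)
n=12: window = (4, 7)
n=13: window = (7, 8)
n=14: window = (8, 5)
n=15: window = (5, 0)
n=16: window = (0, 6)
n=17: window = (6, 2)
n=18: window = (2, 7)
n=19: window = (7, 3)
n=20: window = (3, 12)
n=21: window = (12, 5)
n=22: window = (5, 10)
n=23: window = (10, 5)
n=24: window = (5, 5)
n=25: window = (5, 12)
n=26: window = (12, 10)
n=27: window = (10, 3)
n=28: window = (3, 0)
n=29: window = (0, 1)
n=30: window = (1, 9)
n=31: window = (9, 12)
n=32: window = (12, 7)
n=33: window = (7, 2)
n=34: window = (2, 3)
n=35: window = (3, 6)
n=36: window = (6, 3)
n=37: window = (3, 3)
n=38: window = (3, 2)
n=39: window = (2, 6)
n=40: window = (6, 7)
…
n=154: window = (11, 11)
n=155: window = (11, 3)
n=156: window = (3, 9)
window at n=156 equals window at n=0 → period = 156

156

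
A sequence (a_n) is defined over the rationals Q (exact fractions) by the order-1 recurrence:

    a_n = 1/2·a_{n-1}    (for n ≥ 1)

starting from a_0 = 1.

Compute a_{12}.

a_1 = 1/2·1 = 1/2
a_2 = 1/2·1/2 = 1/4
a_3 = 1/2·1/4 = 1/8
a_4 = 1/2·1/8 = 1/16
a_5 = 1/2·1/16 = 1/32
a_6 = 1/2·1/32 = 1/64
a_7 = 1/2·1/64 = 1/128
a_8 = 1/2·1/128 = 1/256
a_9 = 1/2·1/256 = 1/512
a_10 = 1/2·1/512 = 1/1024
a_11 = 1/2·1/1024 = 1/2048
a_12 = 1/2·1/2048 = 1/4096

1/4096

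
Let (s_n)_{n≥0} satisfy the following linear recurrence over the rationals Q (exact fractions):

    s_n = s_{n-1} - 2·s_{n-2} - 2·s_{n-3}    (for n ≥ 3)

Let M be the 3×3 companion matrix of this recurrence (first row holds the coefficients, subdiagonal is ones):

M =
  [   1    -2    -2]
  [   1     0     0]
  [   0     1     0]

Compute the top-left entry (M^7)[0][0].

(M^7)[0][0] is the top entry after applying M 7 times to the unit state (1, 0, 0). Equivalently it is h_{9} for the auxiliary sequence (h_n) obeying the same recurrence with h_2 = 1 and h_i = 0 for 0 ≤ i < 2:
h_3 = 1·1 + -2·0 + -2·0 = 1
h_4 = 1·1 + -2·1 + -2·0 = -1
h_5 = 1·-1 + -2·1 + -2·1 = -5
h_6 = 1·-5 + -2·-1 + -2·1 = -5
h_7 = 1·-5 + -2·-5 + -2·-1 = 7
h_8 = 1·7 + -2·-5 + -2·-5 = 27
h_9 = 1·27 + -2·7 + -2·-5 = 23

23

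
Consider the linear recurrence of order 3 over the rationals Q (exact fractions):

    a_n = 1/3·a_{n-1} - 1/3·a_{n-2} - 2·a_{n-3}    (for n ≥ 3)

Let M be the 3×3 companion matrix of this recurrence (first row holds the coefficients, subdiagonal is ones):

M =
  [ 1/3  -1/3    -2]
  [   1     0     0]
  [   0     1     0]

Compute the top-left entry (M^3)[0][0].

-59/27

(M^3)[0][0] is the top entry after applying M 3 times to the unit state (1, 0, 0). Equivalently it is h_{5} for the auxiliary sequence (h_n) obeying the same recurrence with h_2 = 1 and h_i = 0 for 0 ≤ i < 2:
h_3 = 1/3·1 + -1/3·0 + -2·0 = 1/3
h_4 = 1/3·1/3 + -1/3·1 + -2·0 = -2/9
h_5 = 1/3·-2/9 + -1/3·1/3 + -2·1 = -59/27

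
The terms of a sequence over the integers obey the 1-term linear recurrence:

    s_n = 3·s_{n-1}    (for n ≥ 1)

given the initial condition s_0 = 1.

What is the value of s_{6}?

s_1 = 3·1 = 3
s_2 = 3·3 = 9
s_3 = 3·9 = 27
s_4 = 3·27 = 81
s_5 = 3·81 = 243
s_6 = 3·243 = 729

729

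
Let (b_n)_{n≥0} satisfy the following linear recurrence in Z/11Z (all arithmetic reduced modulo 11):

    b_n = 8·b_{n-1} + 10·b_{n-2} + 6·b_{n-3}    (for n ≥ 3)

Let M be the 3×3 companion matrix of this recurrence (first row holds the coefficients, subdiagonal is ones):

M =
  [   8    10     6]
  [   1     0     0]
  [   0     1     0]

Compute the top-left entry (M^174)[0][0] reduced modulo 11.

7

(M^174)[0][0] is the top entry after applying M 174 times to the unit state (1, 0, 0). Equivalently it is h_{176} for the auxiliary sequence (h_n) obeying the same recurrence with h_2 = 1 and h_i = 0 for 0 ≤ i < 2:
h_3 = 8·1 + 10·0 + 6·0 = 8
h_4 = 8·8 + 10·1 + 6·0 = 8
h_5 = 8·8 + 10·8 + 6·1 = 7
h_6 = 8·7 + 10·8 + 6·8 = 8
h_7 = 8·8 + 10·7 + 6·8 = 6
h_8 = 8·6 + 10·8 + 6·7 = 5
Continuing the recurrence:
  h_9 = 5;  h_10 = 5;  h_11 = 10;  h_12 = 6;  h_13 = 2;  h_14 = 4
  h_15 = 0;  h_16 = 8;  h_17 = 0;  h_18 = 3;  h_19 = 6;  h_20 = 1
  h_21 = 9;  h_22 = 8;  h_23 = 6;  h_24 = 6;  h_25 = 2;  h_26 = 2
  h_27 = 6;  h_28 = 3;  h_29 = 8;  h_30 = 9;  h_31 = 5;  h_32 = 2
  h_33 = 10;  h_34 = 9;  h_35 = 8;  h_36 = 5;  h_37 = 9;  h_38 = 5
  h_39 = 6;  h_40 = 9;  h_41 = 8;  h_42 = 3;  h_43 = 4;  h_44 = 0
  h_45 = 3;  h_46 = 4;  h_47 = 7;  h_48 = 4;  h_49 = 5;  h_50 = 1
  h_51 = 5;  h_52 = 3;  h_53 = 3;  h_54 = 7;  h_55 = 5;  h_56 = 7
  h_57 = 5;  h_58 = 8;  h_59 = 2;  h_60 = 5;  h_61 = 9;  h_62 = 2
  h_63 = 4;  h_64 = 7;  h_65 = 9;  h_66 = 1;  h_67 = 8;  h_68 = 7
  h_69 = 10;  h_70 = 0;  h_71 = 10;  h_72 = 8;  h_73 = 10;  h_74 = 0
  h_75 = 5;  h_76 = 1;  h_77 = 3;  h_78 = 9;  h_79 = 9;  h_80 = 4
  h_81 = 0;  h_82 = 6;  h_83 = 6;  h_84 = 9;  h_85 = 3;  h_86 = 7
  h_87 = 8;  h_88 = 9;  h_89 = 7;  h_90 = 7;  h_91 = 4;  h_92 = 1
  h_93 = 2;  h_94 = 6;  h_95 = 8;  h_96 = 4;  h_97 = 5;  h_98 = 7
  h_99 = 9;  h_100 = 7;  h_101 = 1;  h_102 = 0;  h_103 = 8;  h_104 = 4
  h_105 = 2;  h_106 = 5;  h_107 = 7;  h_108 = 8;  h_109 = 10;  h_110 = 4
  h_111 = 4;  h_112 = 0;  h_113 = 9;  h_114 = 8;  h_115 = 0;  h_116 = 2
  h_117 = 9;  h_118 = 4;  h_119 = 2;  h_120 = 0;  h_121 = 0;  h_122 = 1
  h_123 = 8;  h_124 = 8;  h_125 = 7;  h_126 = 8;  h_127 = 6;  h_128 = 5
  h_129 = 5;  h_130 = 5;  h_131 = 10;  h_132 = 6;  h_133 = 2;  h_134 = 4
  h_135 = 0;  h_136 = 8;  h_137 = 0;  h_138 = 3;  h_139 = 6;  h_140 = 1
  h_141 = 9;  h_142 = 8;  h_143 = 6;  h_144 = 6;  h_145 = 2;  h_146 = 2
  h_147 = 6;  h_148 = 3;  h_149 = 8;  h_150 = 9;  h_151 = 5;  h_152 = 2
  h_153 = 10;  h_154 = 9;  h_155 = 8;  h_156 = 5;  h_157 = 9;  h_158 = 5
  h_159 = 6;  h_160 = 9;  h_161 = 8;  h_162 = 3;  h_163 = 4;  h_164 = 0
  h_165 = 3;  h_166 = 4;  h_167 = 7;  h_168 = 4;  h_169 = 5;  h_170 = 1
  h_171 = 5;  h_172 = 3;  h_173 = 3;  h_174 = 7
h_175 = 8·7 + 10·3 + 6·3 = 5
h_176 = 8·5 + 10·7 + 6·3 = 7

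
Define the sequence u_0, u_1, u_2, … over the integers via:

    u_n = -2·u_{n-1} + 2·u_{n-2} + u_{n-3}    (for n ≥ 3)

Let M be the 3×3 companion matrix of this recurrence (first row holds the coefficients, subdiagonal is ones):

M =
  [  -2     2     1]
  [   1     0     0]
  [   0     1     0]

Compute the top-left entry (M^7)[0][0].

-714

(M^7)[0][0] is the top entry after applying M 7 times to the unit state (1, 0, 0). Equivalently it is h_{9} for the auxiliary sequence (h_n) obeying the same recurrence with h_2 = 1 and h_i = 0 for 0 ≤ i < 2:
h_3 = -2·1 + 2·0 + 1·0 = -2
h_4 = -2·-2 + 2·1 + 1·0 = 6
h_5 = -2·6 + 2·-2 + 1·1 = -15
h_6 = -2·-15 + 2·6 + 1·-2 = 40
h_7 = -2·40 + 2·-15 + 1·6 = -104
h_8 = -2·-104 + 2·40 + 1·-15 = 273
h_9 = -2·273 + 2·-104 + 1·40 = -714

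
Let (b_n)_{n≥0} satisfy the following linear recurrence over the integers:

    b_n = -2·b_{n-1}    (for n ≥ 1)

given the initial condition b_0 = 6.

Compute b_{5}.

b_1 = -2·6 = -12
b_2 = -2·-12 = 24
b_3 = -2·24 = -48
b_4 = -2·-48 = 96
b_5 = -2·96 = -192

-192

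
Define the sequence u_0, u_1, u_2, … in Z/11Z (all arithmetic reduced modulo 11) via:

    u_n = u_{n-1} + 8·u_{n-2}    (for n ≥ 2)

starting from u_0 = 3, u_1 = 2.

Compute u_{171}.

u_2 = 1·2 + 8·3 = 4
u_3 = 1·4 + 8·2 = 9
u_4 = 1·9 + 8·4 = 8
u_5 = 1·8 + 8·9 = 3
u_6 = 1·3 + 8·8 = 1
u_7 = 1·1 + 8·3 = 3
u_8 = 1·3 + 8·1 = 0
u_9 = 1·0 + 8·3 = 2
u_10 = 1·2 + 8·0 = 2
u_11 = 1·2 + 8·2 = 7
u_12 = 1·7 + 8·2 = 1
u_13 = 1·1 + 8·7 = 2
u_14 = 1·2 + 8·1 = 10
u_15 = 1·10 + 8·2 = 4
u_16 = 1·4 + 8·10 = 7
u_17 = 1·7 + 8·4 = 6
u_18 = 1·6 + 8·7 = 7
u_19 = 1·7 + 8·6 = 0
u_20 = 1·0 + 8·7 = 1
u_21 = 1·1 + 8·0 = 1
u_22 = 1·1 + 8·1 = 9
u_23 = 1·9 + 8·1 = 6
u_24 = 1·6 + 8·9 = 1
u_25 = 1·1 + 8·6 = 5
u_26 = 1·5 + 8·1 = 2
u_27 = 1·2 + 8·5 = 9
u_28 = 1·9 + 8·2 = 3
u_29 = 1·3 + 8·9 = 9
u_30 = 1·9 + 8·3 = 0
u_31 = 1·0 + 8·9 = 6
u_32 = 1·6 + 8·0 = 6
u_33 = 1·6 + 8·6 = 10
u_34 = 1·10 + 8·6 = 3
u_35 = 1·3 + 8·10 = 6
u_36 = 1·6 + 8·3 = 8
u_37 = 1·8 + 8·6 = 1
u_38 = 1·1 + 8·8 = 10
u_39 = 1·10 + 8·1 = 7
u_40 = 1·7 + 8·10 = 10
u_41 = 1·10 + 8·7 = 0
u_42 = 1·0 + 8·10 = 3
u_43 = 1·3 + 8·0 = 3
u_44 = 1·3 + 8·3 = 5
u_45 = 1·5 + 8·3 = 7
u_46 = 1·7 + 8·5 = 3
u_47 = 1·3 + 8·7 = 4
u_48 = 1·4 + 8·3 = 6
u_49 = 1·6 + 8·4 = 5
u_50 = 1·5 + 8·6 = 9
u_51 = 1·9 + 8·5 = 5
u_52 = 1·5 + 8·9 = 0
u_53 = 1·0 + 8·5 = 7
u_54 = 1·7 + 8·0 = 7
u_55 = 1·7 + 8·7 = 8
u_56 = 1·8 + 8·7 = 9
u_57 = 1·9 + 8·8 = 7
u_58 = 1·7 + 8·9 = 2
u_59 = 1·2 + 8·7 = 3
u_60 = 1·3 + 8·2 = 8
u_61 = 1·8 + 8·3 = 10
u_62 = 1·10 + 8·8 = 8
u_63 = 1·8 + 8·10 = 0
u_64 = 1·0 + 8·8 = 9
u_65 = 1·9 + 8·0 = 9
u_66 = 1·9 + 8·9 = 4
u_67 = 1·4 + 8·9 = 10
u_68 = 1·10 + 8·4 = 9
u_69 = 1·9 + 8·10 = 1
u_70 = 1·1 + 8·9 = 7
u_71 = 1·7 + 8·1 = 4
u_72 = 1·4 + 8·7 = 5
u_73 = 1·5 + 8·4 = 4
u_74 = 1·4 + 8·5 = 0
u_75 = 1·0 + 8·4 = 10
u_76 = 1·10 + 8·0 = 10
u_77 = 1·10 + 8·10 = 2
u_78 = 1·2 + 8·10 = 5
u_79 = 1·5 + 8·2 = 10
u_80 = 1·10 + 8·5 = 6
u_81 = 1·6 + 8·10 = 9
u_82 = 1·9 + 8·6 = 2
u_83 = 1·2 + 8·9 = 8
u_84 = 1·8 + 8·2 = 2
u_85 = 1·2 + 8·8 = 0
u_86 = 1·0 + 8·2 = 5
u_87 = 1·5 + 8·0 = 5
u_88 = 1·5 + 8·5 = 1
u_89 = 1·1 + 8·5 = 8
u_90 = 1·8 + 8·1 = 5
u_91 = 1·5 + 8·8 = 3
u_92 = 1·3 + 8·5 = 10
u_93 = 1·10 + 8·3 = 1
u_94 = 1·1 + 8·10 = 4
u_95 = 1·4 + 8·1 = 1
u_96 = 1·1 + 8·4 = 0
u_97 = 1·0 + 8·1 = 8
u_98 = 1·8 + 8·0 = 8
u_99 = 1·8 + 8·8 = 6
u_100 = 1·6 + 8·8 = 4
u_101 = 1·4 + 8·6 = 8
u_102 = 1·8 + 8·4 = 7
u_103 = 1·7 + 8·8 = 5
u_104 = 1·5 + 8·7 = 6
u_105 = 1·6 + 8·5 = 2
u_106 = 1·2 + 8·6 = 6
u_107 = 1·6 + 8·2 = 0
u_108 = 1·0 + 8·6 = 4
u_109 = 1·4 + 8·0 = 4
u_110 = 1·4 + 8·4 = 3
u_111 = 1·3 + 8·4 = 2
u_112 = 1·2 + 8·3 = 4
u_113 = 1·4 + 8·2 = 9
u_114 = 1·9 + 8·4 = 8
u_115 = 1·8 + 8·9 = 3
u_116 = 1·3 + 8·8 = 1
u_117 = 1·1 + 8·3 = 3
u_118 = 1·3 + 8·1 = 0
u_119 = 1·0 + 8·3 = 2
u_120 = 1·2 + 8·0 = 2
u_121 = 1·2 + 8·2 = 7
u_122 = 1·7 + 8·2 = 1
u_123 = 1·1 + 8·7 = 2
u_124 = 1·2 + 8·1 = 10
u_125 = 1·10 + 8·2 = 4
u_126 = 1·4 + 8·10 = 7
u_127 = 1·7 + 8·4 = 6
u_128 = 1·6 + 8·7 = 7
u_129 = 1·7 + 8·6 = 0
u_130 = 1·0 + 8·7 = 1
u_131 = 1·1 + 8·0 = 1
u_132 = 1·1 + 8·1 = 9
u_133 = 1·9 + 8·1 = 6
u_134 = 1·6 + 8·9 = 1
u_135 = 1·1 + 8·6 = 5
u_136 = 1·5 + 8·1 = 2
u_137 = 1·2 + 8·5 = 9
u_138 = 1·9 + 8·2 = 3
u_139 = 1·3 + 8·9 = 9
u_140 = 1·9 + 8·3 = 0
u_141 = 1·0 + 8·9 = 6
u_142 = 1·6 + 8·0 = 6
u_143 = 1·6 + 8·6 = 10
u_144 = 1·10 + 8·6 = 3
u_145 = 1·3 + 8·10 = 6
u_146 = 1·6 + 8·3 = 8
u_147 = 1·8 + 8·6 = 1
u_148 = 1·1 + 8·8 = 10
u_149 = 1·10 + 8·1 = 7
u_150 = 1·7 + 8·10 = 10
u_151 = 1·10 + 8·7 = 0
u_152 = 1·0 + 8·10 = 3
u_153 = 1·3 + 8·0 = 3
u_154 = 1·3 + 8·3 = 5
u_155 = 1·5 + 8·3 = 7
u_156 = 1·7 + 8·5 = 3
u_157 = 1·3 + 8·7 = 4
u_158 = 1·4 + 8·3 = 6
u_159 = 1·6 + 8·4 = 5
u_160 = 1·5 + 8·6 = 9
u_161 = 1·9 + 8·5 = 5
u_162 = 1·5 + 8·9 = 0
u_163 = 1·0 + 8·5 = 7
u_164 = 1·7 + 8·0 = 7
u_165 = 1·7 + 8·7 = 8
u_166 = 1·8 + 8·7 = 9
u_167 = 1·9 + 8·8 = 7
u_168 = 1·7 + 8·9 = 2
u_169 = 1·2 + 8·7 = 3
u_170 = 1·3 + 8·2 = 8
u_171 = 1·8 + 8·3 = 10

10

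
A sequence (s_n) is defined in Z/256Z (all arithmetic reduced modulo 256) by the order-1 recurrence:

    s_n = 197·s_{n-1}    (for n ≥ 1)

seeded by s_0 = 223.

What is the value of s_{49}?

91

s_1 = 197·223 = 155
s_2 = 197·155 = 71
s_3 = 197·71 = 163
s_4 = 197·163 = 111
s_5 = 197·111 = 107
s_6 = 197·107 = 87
s_7 = 197·87 = 243
s_8 = 197·243 = 255
s_9 = 197·255 = 59
s_10 = 197·59 = 103
s_11 = 197·103 = 67
s_12 = 197·67 = 143
s_13 = 197·143 = 11
s_14 = 197·11 = 119
s_15 = 197·119 = 147
s_16 = 197·147 = 31
s_17 = 197·31 = 219
s_18 = 197·219 = 135
s_19 = 197·135 = 227
s_20 = 197·227 = 175
s_21 = 197·175 = 171
s_22 = 197·171 = 151
s_23 = 197·151 = 51
s_24 = 197·51 = 63
s_25 = 197·63 = 123
s_26 = 197·123 = 167
s_27 = 197·167 = 131
s_28 = 197·131 = 207
s_29 = 197·207 = 75
s_30 = 197·75 = 183
s_31 = 197·183 = 211
s_32 = 197·211 = 95
s_33 = 197·95 = 27
s_34 = 197·27 = 199
s_35 = 197·199 = 35
s_36 = 197·35 = 239
s_37 = 197·239 = 235
s_38 = 197·235 = 215
s_39 = 197·215 = 115
s_40 = 197·115 = 127
s_41 = 197·127 = 187
s_42 = 197·187 = 231
s_43 = 197·231 = 195
s_44 = 197·195 = 15
s_45 = 197·15 = 139
s_46 = 197·139 = 247
s_47 = 197·247 = 19
s_48 = 197·19 = 159
s_49 = 197·159 = 91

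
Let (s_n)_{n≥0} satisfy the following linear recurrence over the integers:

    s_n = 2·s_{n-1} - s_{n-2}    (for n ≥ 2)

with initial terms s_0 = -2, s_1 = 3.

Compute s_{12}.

s_2 = 2·3 + -1·-2 = 8
s_3 = 2·8 + -1·3 = 13
s_4 = 2·13 + -1·8 = 18
s_5 = 2·18 + -1·13 = 23
s_6 = 2·23 + -1·18 = 28
s_7 = 2·28 + -1·23 = 33
s_8 = 2·33 + -1·28 = 38
s_9 = 2·38 + -1·33 = 43
s_10 = 2·43 + -1·38 = 48
s_11 = 2·48 + -1·43 = 53
s_12 = 2·53 + -1·48 = 58

58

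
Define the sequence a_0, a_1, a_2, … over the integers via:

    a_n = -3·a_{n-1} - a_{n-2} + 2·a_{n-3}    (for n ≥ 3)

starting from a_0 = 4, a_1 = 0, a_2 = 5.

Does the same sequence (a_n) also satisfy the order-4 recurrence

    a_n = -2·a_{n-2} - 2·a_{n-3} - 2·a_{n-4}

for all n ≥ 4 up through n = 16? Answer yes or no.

Terms a_0..a_16: 4, 0, 5, -7, 16, -31, 63, -126, 253, -507, 1016, -2035, 4075, -8158, 16329, -32679, 65392
n=4: candidate gives -18, actual a_4 = 16 ✗

no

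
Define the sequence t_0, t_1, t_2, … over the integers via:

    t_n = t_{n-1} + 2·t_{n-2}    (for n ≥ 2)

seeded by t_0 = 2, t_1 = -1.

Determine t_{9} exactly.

169

t_2 = 1·-1 + 2·2 = 3
t_3 = 1·3 + 2·-1 = 1
t_4 = 1·1 + 2·3 = 7
t_5 = 1·7 + 2·1 = 9
t_6 = 1·9 + 2·7 = 23
t_7 = 1·23 + 2·9 = 41
t_8 = 1·41 + 2·23 = 87
t_9 = 1·87 + 2·41 = 169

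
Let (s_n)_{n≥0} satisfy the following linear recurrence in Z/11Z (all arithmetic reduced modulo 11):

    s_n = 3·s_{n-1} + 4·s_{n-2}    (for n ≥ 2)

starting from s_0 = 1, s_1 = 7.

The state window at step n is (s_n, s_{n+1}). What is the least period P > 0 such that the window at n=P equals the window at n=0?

n=0: window = (1, 7)
n=1: window = (7, 3)
n=2: window = (3, 4)
n=3: window = (4, 2)
n=4: window = (2, 0)
n=5: window = (0, 8)
n=6: window = (8, 2)
n=7: window = (2, 5)
n=8: window = (5, 1)
n=9: window = (1, 1)
n=10: window = (1, 7)
window at n=10 equals window at n=0 → period = 10

10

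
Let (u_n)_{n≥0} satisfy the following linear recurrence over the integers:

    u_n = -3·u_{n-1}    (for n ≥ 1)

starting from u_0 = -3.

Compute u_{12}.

-1594323

u_1 = -3·-3 = 9
u_2 = -3·9 = -27
u_3 = -3·-27 = 81
u_4 = -3·81 = -243
u_5 = -3·-243 = 729
u_6 = -3·729 = -2187
u_7 = -3·-2187 = 6561
u_8 = -3·6561 = -19683
u_9 = -3·-19683 = 59049
u_10 = -3·59049 = -177147
u_11 = -3·-177147 = 531441
u_12 = -3·531441 = -1594323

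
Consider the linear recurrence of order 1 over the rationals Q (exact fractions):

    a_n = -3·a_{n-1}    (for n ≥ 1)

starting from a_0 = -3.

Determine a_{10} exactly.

a_1 = -3·-3 = 9
a_2 = -3·9 = -27
a_3 = -3·-27 = 81
a_4 = -3·81 = -243
a_5 = -3·-243 = 729
a_6 = -3·729 = -2187
a_7 = -3·-2187 = 6561
a_8 = -3·6561 = -19683
a_9 = -3·-19683 = 59049
a_10 = -3·59049 = -177147

-177147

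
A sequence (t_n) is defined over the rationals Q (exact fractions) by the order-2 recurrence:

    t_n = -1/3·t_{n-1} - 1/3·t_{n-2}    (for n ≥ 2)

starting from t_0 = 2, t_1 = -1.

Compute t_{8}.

t_2 = -1/3·-1 + -1/3·2 = -1/3
t_3 = -1/3·-1/3 + -1/3·-1 = 4/9
t_4 = -1/3·4/9 + -1/3·-1/3 = -1/27
t_5 = -1/3·-1/27 + -1/3·4/9 = -11/81
t_6 = -1/3·-11/81 + -1/3·-1/27 = 14/243
t_7 = -1/3·14/243 + -1/3·-11/81 = 19/729
t_8 = -1/3·19/729 + -1/3·14/243 = -61/2187

-61/2187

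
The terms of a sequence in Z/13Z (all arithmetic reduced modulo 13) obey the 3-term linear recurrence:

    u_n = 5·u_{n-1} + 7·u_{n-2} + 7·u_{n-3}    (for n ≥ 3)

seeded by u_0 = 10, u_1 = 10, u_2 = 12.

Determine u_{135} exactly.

2

u_3 = 5·12 + 7·10 + 7·10 = 5
u_4 = 5·5 + 7·12 + 7·10 = 10
u_5 = 5·10 + 7·5 + 7·12 = 0
u_6 = 5·0 + 7·10 + 7·5 = 1
u_7 = 5·1 + 7·0 + 7·10 = 10
u_8 = 5·10 + 7·1 + 7·0 = 5
u_9 = 5·5 + 7·10 + 7·1 = 11
u_10 = 5·11 + 7·5 + 7·10 = 4
u_11 = 5·4 + 7·11 + 7·5 = 2
u_12 = 5·2 + 7·4 + 7·11 = 11
u_13 = 5·11 + 7·2 + 7·4 = 6
u_14 = 5·6 + 7·11 + 7·2 = 4
u_15 = 5·4 + 7·6 + 7·11 = 9
u_16 = 5·9 + 7·4 + 7·6 = 11
u_17 = 5·11 + 7·9 + 7·4 = 3
u_18 = 5·3 + 7·11 + 7·9 = 12
u_19 = 5·12 + 7·3 + 7·11 = 2
u_20 = 5·2 + 7·12 + 7·3 = 11
u_21 = 5·11 + 7·2 + 7·12 = 10
u_22 = 5·10 + 7·11 + 7·2 = 11
u_23 = 5·11 + 7·10 + 7·11 = 7
u_24 = 5·7 + 7·11 + 7·10 = 0
u_25 = 5·0 + 7·7 + 7·11 = 9
u_26 = 5·9 + 7·0 + 7·7 = 3
u_27 = 5·3 + 7·9 + 7·0 = 0
u_28 = 5·0 + 7·3 + 7·9 = 6
u_29 = 5·6 + 7·0 + 7·3 = 12
u_30 = 5·12 + 7·6 + 7·0 = 11
u_31 = 5·11 + 7·12 + 7·6 = 12
u_32 = 5·12 + 7·11 + 7·12 = 0
u_33 = 5·0 + 7·12 + 7·11 = 5
u_34 = 5·5 + 7·0 + 7·12 = 5
u_35 = 5·5 + 7·5 + 7·0 = 8
u_36 = 5·8 + 7·5 + 7·5 = 6
u_37 = 5·6 + 7·8 + 7·5 = 4
u_38 = 5·4 + 7·6 + 7·8 = 1
u_39 = 5·1 + 7·4 + 7·6 = 10
u_40 = 5·10 + 7·1 + 7·4 = 7
u_41 = 5·7 + 7·10 + 7·1 = 8
u_42 = 5·8 + 7·7 + 7·10 = 3
u_43 = 5·3 + 7·8 + 7·7 = 3
u_44 = 5·3 + 7·3 + 7·8 = 1
u_45 = 5·1 + 7·3 + 7·3 = 8
u_46 = 5·8 + 7·1 + 7·3 = 3
u_47 = 5·3 + 7·8 + 7·1 = 0
u_48 = 5·0 + 7·3 + 7·8 = 12
u_49 = 5·12 + 7·0 + 7·3 = 3
u_50 = 5·3 + 7·12 + 7·0 = 8
u_51 = 5·8 + 7·3 + 7·12 = 2
u_52 = 5·2 + 7·8 + 7·3 = 9
u_53 = 5·9 + 7·2 + 7·8 = 11
u_54 = 5·11 + 7·9 + 7·2 = 2
u_55 = 5·2 + 7·11 + 7·9 = 7
u_56 = 5·7 + 7·2 + 7·11 = 9
u_57 = 5·9 + 7·7 + 7·2 = 4
u_58 = 5·4 + 7·9 + 7·7 = 2
u_59 = 5·2 + 7·4 + 7·9 = 10
u_60 = 5·10 + 7·2 + 7·4 = 1
u_61 = 5·1 + 7·10 + 7·2 = 11
u_62 = 5·11 + 7·1 + 7·10 = 2
u_63 = 5·2 + 7·11 + 7·1 = 3
u_64 = 5·3 + 7·2 + 7·11 = 2
u_65 = 5·2 + 7·3 + 7·2 = 6
u_66 = 5·6 + 7·2 + 7·3 = 0
u_67 = 5·0 + 7·6 + 7·2 = 4
u_68 = 5·4 + 7·0 + 7·6 = 10
u_69 = 5·10 + 7·4 + 7·0 = 0
u_70 = 5·0 + 7·10 + 7·4 = 7
u_71 = 5·7 + 7·0 + 7·10 = 1
u_72 = 5·1 + 7·7 + 7·0 = 2
u_73 = 5·2 + 7·1 + 7·7 = 1
u_74 = 5·1 + 7·2 + 7·1 = 0
u_75 = 5·0 + 7·1 + 7·2 = 8
u_76 = 5·8 + 7·0 + 7·1 = 8
u_77 = 5·8 + 7·8 + 7·0 = 5
u_78 = 5·5 + 7·8 + 7·8 = 7
u_79 = 5·7 + 7·5 + 7·8 = 9
u_80 = 5·9 + 7·7 + 7·5 = 12
u_81 = 5·12 + 7·9 + 7·7 = 3
u_82 = 5·3 + 7·12 + 7·9 = 6
u_83 = 5·6 + 7·3 + 7·12 = 5
u_84 = 5·5 + 7·6 + 7·3 = 10
u_85 = 5·10 + 7·5 + 7·6 = 10
u_86 = 5·10 + 7·10 + 7·5 = 12
u_87 = 5·12 + 7·10 + 7·10 = 5
u_88 = 5·5 + 7·12 + 7·10 = 10
u_89 = 5·10 + 7·5 + 7·12 = 0
u_90 = 5·0 + 7·10 + 7·5 = 1
u_91 = 5·1 + 7·0 + 7·10 = 10
u_92 = 5·10 + 7·1 + 7·0 = 5
u_93 = 5·5 + 7·10 + 7·1 = 11
u_94 = 5·11 + 7·5 + 7·10 = 4
u_95 = 5·4 + 7·11 + 7·5 = 2
u_96 = 5·2 + 7·4 + 7·11 = 11
u_97 = 5·11 + 7·2 + 7·4 = 6
u_98 = 5·6 + 7·11 + 7·2 = 4
u_99 = 5·4 + 7·6 + 7·11 = 9
u_100 = 5·9 + 7·4 + 7·6 = 11
u_101 = 5·11 + 7·9 + 7·4 = 3
u_102 = 5·3 + 7·11 + 7·9 = 12
u_103 = 5·12 + 7·3 + 7·11 = 2
u_104 = 5·2 + 7·12 + 7·3 = 11
u_105 = 5·11 + 7·2 + 7·12 = 10
u_106 = 5·10 + 7·11 + 7·2 = 11
u_107 = 5·11 + 7·10 + 7·11 = 7
u_108 = 5·7 + 7·11 + 7·10 = 0
u_109 = 5·0 + 7·7 + 7·11 = 9
u_110 = 5·9 + 7·0 + 7·7 = 3
u_111 = 5·3 + 7·9 + 7·0 = 0
u_112 = 5·0 + 7·3 + 7·9 = 6
u_113 = 5·6 + 7·0 + 7·3 = 12
u_114 = 5·12 + 7·6 + 7·0 = 11
u_115 = 5·11 + 7·12 + 7·6 = 12
u_116 = 5·12 + 7·11 + 7·12 = 0
u_117 = 5·0 + 7·12 + 7·11 = 5
u_118 = 5·5 + 7·0 + 7·12 = 5
u_119 = 5·5 + 7·5 + 7·0 = 8
u_120 = 5·8 + 7·5 + 7·5 = 6
u_121 = 5·6 + 7·8 + 7·5 = 4
u_122 = 5·4 + 7·6 + 7·8 = 1
u_123 = 5·1 + 7·4 + 7·6 = 10
u_124 = 5·10 + 7·1 + 7·4 = 7
u_125 = 5·7 + 7·10 + 7·1 = 8
u_126 = 5·8 + 7·7 + 7·10 = 3
u_127 = 5·3 + 7·8 + 7·7 = 3
u_128 = 5·3 + 7·3 + 7·8 = 1
u_129 = 5·1 + 7·3 + 7·3 = 8
u_130 = 5·8 + 7·1 + 7·3 = 3
u_131 = 5·3 + 7·8 + 7·1 = 0
u_132 = 5·0 + 7·3 + 7·8 = 12
u_133 = 5·12 + 7·0 + 7·3 = 3
u_134 = 5·3 + 7·12 + 7·0 = 8
u_135 = 5·8 + 7·3 + 7·12 = 2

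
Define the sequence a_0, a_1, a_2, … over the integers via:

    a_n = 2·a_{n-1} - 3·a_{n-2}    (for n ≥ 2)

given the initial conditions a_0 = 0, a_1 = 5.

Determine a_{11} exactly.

-1315

a_2 = 2·5 + -3·0 = 10
a_3 = 2·10 + -3·5 = 5
a_4 = 2·5 + -3·10 = -20
a_5 = 2·-20 + -3·5 = -55
a_6 = 2·-55 + -3·-20 = -50
a_7 = 2·-50 + -3·-55 = 65
a_8 = 2·65 + -3·-50 = 280
a_9 = 2·280 + -3·65 = 365
a_10 = 2·365 + -3·280 = -110
a_11 = 2·-110 + -3·365 = -1315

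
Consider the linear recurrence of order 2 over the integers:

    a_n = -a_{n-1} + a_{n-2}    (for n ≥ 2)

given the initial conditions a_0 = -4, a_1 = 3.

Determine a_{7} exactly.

71

a_2 = -1·3 + 1·-4 = -7
a_3 = -1·-7 + 1·3 = 10
a_4 = -1·10 + 1·-7 = -17
a_5 = -1·-17 + 1·10 = 27
a_6 = -1·27 + 1·-17 = -44
a_7 = -1·-44 + 1·27 = 71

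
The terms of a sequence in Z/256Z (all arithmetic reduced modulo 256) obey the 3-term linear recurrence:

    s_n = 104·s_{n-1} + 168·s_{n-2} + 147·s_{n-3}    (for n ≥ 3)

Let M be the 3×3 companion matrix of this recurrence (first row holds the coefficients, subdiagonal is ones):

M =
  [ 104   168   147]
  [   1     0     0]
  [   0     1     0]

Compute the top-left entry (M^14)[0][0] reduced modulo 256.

136

(M^14)[0][0] is the top entry after applying M 14 times to the unit state (1, 0, 0). Equivalently it is h_{16} for the auxiliary sequence (h_n) obeying the same recurrence with h_2 = 1 and h_i = 0 for 0 ≤ i < 2:
h_3 = 104·1 + 168·0 + 147·0 = 104
h_4 = 104·104 + 168·1 + 147·0 = 232
h_5 = 104·232 + 168·104 + 147·1 = 19
h_6 = 104·19 + 168·232 + 147·104 = 176
h_7 = 104·176 + 168·19 + 147·232 = 48
h_8 = 104·48 + 168·176 + 147·19 = 233
h_9 = 104·233 + 168·48 + 147·176 = 56
h_10 = 104·56 + 168·233 + 147·48 = 56
h_11 = 104·56 + 168·56 + 147·233 = 75
h_12 = 104·75 + 168·56 + 147·56 = 96
h_13 = 104·96 + 168·75 + 147·56 = 96
h_14 = 104·96 + 168·96 + 147·75 = 17
h_15 = 104·17 + 168·96 + 147·96 = 8
h_16 = 104·8 + 168·17 + 147·96 = 136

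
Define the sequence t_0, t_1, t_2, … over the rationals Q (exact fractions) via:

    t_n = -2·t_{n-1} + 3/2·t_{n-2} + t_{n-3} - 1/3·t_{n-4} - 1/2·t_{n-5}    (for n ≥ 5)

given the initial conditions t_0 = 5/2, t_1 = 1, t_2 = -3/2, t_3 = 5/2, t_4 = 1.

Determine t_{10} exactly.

15235/72

t_5 = -2·1 + 3/2·5/2 + 1·-3/2 + -1/3·1 + -1/2·5/2 = -4/3
t_6 = -2·-4/3 + 3/2·1 + 1·5/2 + -1/3·-3/2 + -1/2·1 = 20/3
t_7 = -2·20/3 + 3/2·-4/3 + 1·1 + -1/3·5/2 + -1/2·-3/2 = -173/12
t_8 = -2·-173/12 + 3/2·20/3 + 1·-4/3 + -1/3·1 + -1/2·5/2 = 431/12
t_9 = -2·431/12 + 3/2·-173/12 + 1·20/3 + -1/3·-4/3 + -1/2·1 = -6253/72
t_10 = -2·-6253/72 + 3/2·431/12 + 1·-173/12 + -1/3·20/3 + -1/2·-4/3 = 15235/72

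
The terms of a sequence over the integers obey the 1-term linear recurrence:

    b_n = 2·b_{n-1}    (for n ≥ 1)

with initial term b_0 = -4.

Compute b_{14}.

b_1 = 2·-4 = -8
b_2 = 2·-8 = -16
b_3 = 2·-16 = -32
b_4 = 2·-32 = -64
b_5 = 2·-64 = -128
b_6 = 2·-128 = -256
b_7 = 2·-256 = -512
b_8 = 2·-512 = -1024
b_9 = 2·-1024 = -2048
b_10 = 2·-2048 = -4096
b_11 = 2·-4096 = -8192
b_12 = 2·-8192 = -16384
b_13 = 2·-16384 = -32768
b_14 = 2·-32768 = -65536

-65536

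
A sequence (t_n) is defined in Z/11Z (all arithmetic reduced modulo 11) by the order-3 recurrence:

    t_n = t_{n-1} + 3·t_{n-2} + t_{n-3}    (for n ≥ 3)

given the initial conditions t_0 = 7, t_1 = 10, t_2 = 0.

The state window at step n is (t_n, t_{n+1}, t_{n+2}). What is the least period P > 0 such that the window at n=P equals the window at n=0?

24

n=0: window = (7, 10, 0)
n=1: window = (10, 0, 4)
n=2: window = (0, 4, 3)
n=3: window = (4, 3, 4)
n=4: window = (3, 4, 6)
n=5: window = (4, 6, 10)
n=6: window = (6, 10, 10)
n=7: window = (10, 10, 2)
n=8: window = (10, 2, 9)
n=9: window = (2, 9, 3)
n=10: window = (9, 3, 10)
n=11: window = (3, 10, 6)
n=12: window = (10, 6, 6)
n=13: window = (6, 6, 1)
n=14: window = (6, 1, 3)
n=15: window = (1, 3, 1)
n=16: window = (3, 1, 0)
n=17: window = (1, 0, 6)
n=18: window = (0, 6, 7)
n=19: window = (6, 7, 3)
n=20: window = (7, 3, 8)
n=21: window = (3, 8, 2)
n=22: window = (8, 2, 7)
n=23: window = (2, 7, 10)
n=24: window = (7, 10, 0)
window at n=24 equals window at n=0 → period = 24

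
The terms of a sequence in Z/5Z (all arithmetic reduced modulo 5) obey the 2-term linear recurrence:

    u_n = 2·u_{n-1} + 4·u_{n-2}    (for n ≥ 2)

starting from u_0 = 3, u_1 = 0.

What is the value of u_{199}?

1

u_2 = 2·0 + 4·3 = 2
u_3 = 2·2 + 4·0 = 4
u_4 = 2·4 + 4·2 = 1
u_5 = 2·1 + 4·4 = 3
u_6 = 2·3 + 4·1 = 0
(u_5, u_6) = (3, 0) = (u_0, u_1), so the sequence has period 5.
199 ≡ 4 (mod 5), hence u_199 = u_4 = 1.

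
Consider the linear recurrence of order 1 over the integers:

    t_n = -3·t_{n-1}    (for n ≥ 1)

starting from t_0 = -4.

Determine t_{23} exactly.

t_1 = -3·-4 = 12
t_2 = -3·12 = -36
t_3 = -3·-36 = 108
t_4 = -3·108 = -324
t_5 = -3·-324 = 972
t_6 = -3·972 = -2916
t_7 = -3·-2916 = 8748
t_8 = -3·8748 = -26244
t_9 = -3·-26244 = 78732
t_10 = -3·78732 = -236196
t_11 = -3·-236196 = 708588
t_12 = -3·708588 = -2125764
t_13 = -3·-2125764 = 6377292
t_14 = -3·6377292 = -19131876
t_15 = -3·-19131876 = 57395628
t_16 = -3·57395628 = -172186884
t_17 = -3·-172186884 = 516560652
t_18 = -3·516560652 = -1549681956
t_19 = -3·-1549681956 = 4649045868
t_20 = -3·4649045868 = -13947137604
t_21 = -3·-13947137604 = 41841412812
t_22 = -3·41841412812 = -125524238436
t_23 = -3·-125524238436 = 376572715308

376572715308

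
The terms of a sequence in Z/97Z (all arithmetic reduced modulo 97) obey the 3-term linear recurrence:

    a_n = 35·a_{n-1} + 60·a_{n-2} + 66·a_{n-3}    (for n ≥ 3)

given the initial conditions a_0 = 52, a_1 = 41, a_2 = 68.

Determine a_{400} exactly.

a_3 = 35·68 + 60·41 + 66·52 = 27
a_4 = 35·27 + 60·68 + 66·41 = 68
a_5 = 35·68 + 60·27 + 66·68 = 49
a_6 = 35·49 + 60·68 + 66·27 = 11
a_7 = 35·11 + 60·49 + 66·68 = 53
a_8 = 35·53 + 60·11 + 66·49 = 26
Continuing the recurrence:
  a_9 = 63;  a_10 = 85;  a_11 = 32;  a_12 = 96;  a_13 = 26;  a_14 = 52
  a_15 = 16;  a_16 = 61;  a_17 = 28;  a_18 = 70;  a_19 = 8;  a_20 = 23
  a_21 = 85;  a_22 = 33;  a_23 = 13;  a_24 = 91;  a_25 = 32;  a_26 = 66
  a_27 = 51;  a_28 = 0;  a_29 = 44;  a_30 = 56;  a_31 = 41;  a_32 = 36
  a_33 = 44;  a_34 = 4;  a_35 = 15;  a_36 = 80;  a_37 = 84;  a_38 = 0
  a_39 = 38;  a_40 = 84;  a_41 = 79;  a_42 = 31;  a_43 = 20;  a_44 = 14
  a_45 = 50;  a_46 = 30;  a_47 = 27;  a_48 = 31;  a_49 = 29;  a_50 = 1
  a_51 = 38;  a_52 = 6;  a_53 = 34;  a_54 = 81;  a_55 = 33;  a_56 = 14
  a_57 = 56;  a_58 = 31;  a_59 = 34;  a_60 = 53;  a_61 = 24;  a_62 = 56
  a_63 = 11;  a_64 = 91;  a_65 = 72;  a_66 = 73;  a_67 = 77;  a_68 = 90
  a_69 = 75;  a_70 = 12;  a_71 = 93;  a_72 = 1;  a_73 = 5;  a_74 = 68
  a_75 = 30;  a_76 = 28;  a_77 = 90;  a_78 = 20;  a_79 = 91;  a_80 = 43
  a_81 = 40;  a_82 = 92;  a_83 = 19;  a_84 = 95;  a_85 = 61;  a_86 = 68
  a_87 = 88;  a_88 = 31;  a_89 = 86;  a_90 = 8;  a_91 = 17;  a_92 = 58
  a_93 = 86;  a_94 = 46;  a_95 = 25;  a_96 = 96;  a_97 = 39;  a_98 = 45
  a_99 = 66;  a_100 = 18;  a_101 = 91;  a_102 = 85;  a_103 = 20;  a_104 = 69
  a_105 = 10;  a_106 = 87;  a_107 = 51;  a_108 = 2;  a_109 = 45;  a_110 = 17
  a_111 = 32;  a_112 = 66;  a_113 = 17;  a_114 = 71;  a_115 = 4;  a_116 = 90
  a_117 = 25;  a_118 = 40;  a_119 = 13;  a_120 = 43;  a_121 = 75;  a_122 = 49
  a_123 = 32;  a_124 = 86;  a_125 = 16;  a_126 = 72;  a_127 = 38;  a_128 = 13
  a_129 = 18;  a_130 = 38;  a_131 = 67;  a_132 = 90;  a_133 = 75;  a_134 = 31
  a_135 = 79;  a_136 = 69;  a_137 = 83;  a_138 = 37;  a_139 = 62;  a_140 = 71
  a_141 = 14;  a_142 = 15;  a_143 = 37;  a_144 = 15;  a_145 = 49;  a_146 = 13
  a_147 = 20;  a_148 = 58;  a_149 = 14;  a_150 = 52;  a_151 = 86;  a_152 = 70
  a_153 = 81;  a_154 = 4;  a_155 = 17;  a_156 = 70;  a_157 = 48;  a_158 = 18
  a_159 = 79;  a_160 = 29;  a_161 = 56;  a_162 = 87;  a_163 = 74;  a_164 = 60
  a_165 = 60;  a_166 = 11;  a_167 = 88;  a_168 = 37;  a_169 = 26;  a_170 = 14
  a_171 = 30;  a_172 = 17;  a_173 = 21;  a_174 = 49;  a_175 = 23;  a_176 = 87
  a_177 = 93;  a_178 = 2;  a_179 = 43;  a_180 = 3;  a_181 = 4;  a_182 = 54
  a_183 = 0;  a_184 = 12;  a_185 = 7;  a_186 = 92;  a_187 = 67;  a_188 = 82
  a_189 = 61;  a_190 = 31;  a_191 = 69;  a_192 = 56;  a_193 = 95;  a_194 = 84
  a_195 = 17;  a_196 = 71;  a_197 = 28;  a_198 = 57;  a_199 = 19;  a_200 = 16
  a_201 = 30;  a_202 = 63;  a_203 = 17;  a_204 = 50;  a_205 = 41;  a_206 = 28
  a_207 = 47;  a_208 = 17;  a_209 = 25;  a_210 = 50;  a_211 = 7;  a_212 = 45
  a_213 = 57;  a_214 = 16;  a_215 = 63;  a_216 = 40;  a_217 = 28;  a_218 = 69
  a_219 = 42;  a_220 = 86;  a_221 = 93;  a_222 = 32;  a_223 = 57;  a_224 = 62
  a_225 = 39;  a_226 = 20;  a_227 = 51;  a_228 = 30;  a_229 = 95;  a_230 = 52
  a_231 = 91;  a_232 = 62;  a_233 = 4;  a_234 = 69;  a_235 = 54;  a_236 = 86
  a_237 = 37;  a_238 = 28;  a_239 = 49;  a_240 = 17;  a_241 = 48;  a_242 = 17
  a_243 = 38;  a_244 = 86;  a_245 = 10;  a_246 = 64;  a_247 = 77;  a_248 = 17
  a_249 = 30;  a_250 = 71;  a_251 = 72;  a_252 = 30;  a_253 = 65;  a_254 = 0
  a_255 = 60;  a_256 = 85;  a_257 = 76;  a_258 = 80;  a_259 = 69;  a_260 = 9
  a_261 = 35;  a_262 = 14;  a_263 = 80;  a_264 = 33;  a_265 = 89;  a_266 = 93
  a_267 = 6;  a_268 = 24;  a_269 = 63;  a_270 = 64;  a_271 = 38;  a_272 = 16
  a_273 = 80;  a_274 = 60;  a_275 = 2;  a_276 = 26;  a_277 = 43;  a_278 = 93
  a_279 = 82;  a_280 = 36;  a_281 = 96;  a_282 = 68;  a_283 = 40;  a_284 = 79
  a_285 = 50;  a_286 = 12;  a_287 = 1;  a_288 = 78;  a_289 = 90;  a_290 = 39
  a_291 = 79;  a_292 = 84;  a_293 = 69;  a_294 = 59;  a_295 = 12;  a_296 = 75
  a_297 = 61;  a_298 = 55;  a_299 = 59;  a_300 = 79;  a_301 = 41;  a_302 = 78
  a_303 = 25;  a_304 = 16;  a_305 = 30;  a_306 = 71;  a_307 = 6;  a_308 = 48
  a_309 = 33;  a_310 = 66;  a_311 = 86;  a_312 = 30;  a_313 = 90;  a_314 = 53
  a_315 = 20;  a_316 = 23;  a_317 = 71;  a_318 = 44;  a_319 = 43;  a_320 = 4
  a_321 = 95;  a_322 = 1;  a_323 = 82;  a_324 = 82;  a_325 = 96;  a_326 = 15
  a_327 = 57;  a_328 = 16;  a_329 = 23;  a_330 = 95;  a_331 = 38;  a_332 = 12
  a_333 = 46;  a_334 = 85;  a_335 = 28;  a_336 = 95;  a_337 = 42;  a_338 = 94
  a_339 = 52;  a_340 = 47;  a_341 = 8;  a_342 = 33;  a_343 = 81;  a_344 = 8
  a_345 = 43;  a_346 = 56;  a_347 = 24;  a_348 = 54;  a_349 = 42;  a_350 = 86
  a_351 = 73;  a_352 = 11;  a_353 = 62;  a_354 = 82;  a_355 = 41;  a_356 = 68
  a_357 = 67;  a_358 = 13;  a_359 = 39;  a_360 = 68;  a_361 = 49;  a_362 = 27
  a_363 = 31;  a_364 = 22;  a_365 = 47;  a_366 = 64;  a_367 = 13;  a_368 = 25
  a_369 = 59;  a_370 = 58;  a_371 = 42;  a_372 = 17;  a_373 = 56;  a_374 = 29
  a_375 = 65;  a_376 = 48;  a_377 = 25;  a_378 = 91;  a_379 = 93;  a_380 = 83
  a_381 = 38;  a_382 = 32;  a_383 = 51;  a_384 = 5;  a_385 = 12;  a_386 = 12
  a_387 = 15;  a_388 = 0;  a_389 = 43;  a_390 = 70;  a_391 = 83;  a_392 = 49
  a_393 = 63;  a_394 = 50;  a_395 = 34;  a_396 = 6;  a_397 = 21;  a_398 = 41
a_399 = 35·41 + 60·21 + 66·6 = 84
a_400 = 35·84 + 60·41 + 66·21 = 93

93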